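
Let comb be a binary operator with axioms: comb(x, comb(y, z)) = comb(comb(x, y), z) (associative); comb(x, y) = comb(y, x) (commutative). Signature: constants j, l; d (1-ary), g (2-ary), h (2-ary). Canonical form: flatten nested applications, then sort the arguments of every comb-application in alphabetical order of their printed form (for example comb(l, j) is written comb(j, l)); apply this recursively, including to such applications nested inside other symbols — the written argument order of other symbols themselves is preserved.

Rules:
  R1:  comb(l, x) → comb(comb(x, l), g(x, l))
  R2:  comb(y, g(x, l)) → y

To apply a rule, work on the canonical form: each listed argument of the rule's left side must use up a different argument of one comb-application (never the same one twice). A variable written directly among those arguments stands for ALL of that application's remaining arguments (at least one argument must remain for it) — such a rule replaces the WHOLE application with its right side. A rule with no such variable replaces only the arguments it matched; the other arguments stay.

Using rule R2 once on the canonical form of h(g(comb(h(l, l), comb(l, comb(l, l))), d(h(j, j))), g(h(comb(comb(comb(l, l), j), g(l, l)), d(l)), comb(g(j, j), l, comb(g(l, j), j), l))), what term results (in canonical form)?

Canonical form:  h(g(comb(h(l, l), l, l, l), d(h(j, j))), g(h(comb(g(l, l), j, l, l), d(l)), comb(g(j, j), g(l, j), j, l, l)))
Match R2:  consume g(l, l);  x := l, y := comb(j, l, l)
Every leftover argument binds to the variable; the entire application is replaced.
Result:  h(g(comb(h(l, l), l, l, l), d(h(j, j))), g(h(comb(j, l, l), d(l)), comb(g(j, j), g(l, j), j, l, l)))

Answer: h(g(comb(h(l, l), l, l, l), d(h(j, j))), g(h(comb(j, l, l), d(l)), comb(g(j, j), g(l, j), j, l, l)))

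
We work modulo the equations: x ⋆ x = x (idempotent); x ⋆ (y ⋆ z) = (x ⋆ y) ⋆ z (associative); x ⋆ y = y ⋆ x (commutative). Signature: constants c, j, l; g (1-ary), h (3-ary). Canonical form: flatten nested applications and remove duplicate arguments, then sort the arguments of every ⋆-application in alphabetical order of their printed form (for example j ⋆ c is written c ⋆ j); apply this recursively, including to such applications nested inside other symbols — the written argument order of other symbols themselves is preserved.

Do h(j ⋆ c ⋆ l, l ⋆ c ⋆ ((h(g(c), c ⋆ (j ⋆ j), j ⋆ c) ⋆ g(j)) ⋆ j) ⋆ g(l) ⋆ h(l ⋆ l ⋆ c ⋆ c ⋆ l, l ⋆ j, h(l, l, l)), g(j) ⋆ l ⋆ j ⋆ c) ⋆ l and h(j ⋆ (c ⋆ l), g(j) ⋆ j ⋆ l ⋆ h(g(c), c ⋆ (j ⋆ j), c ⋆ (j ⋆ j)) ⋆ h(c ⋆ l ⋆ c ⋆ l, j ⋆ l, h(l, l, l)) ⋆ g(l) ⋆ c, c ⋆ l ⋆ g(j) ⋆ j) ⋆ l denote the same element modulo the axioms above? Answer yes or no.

Answer: yes — both canonical forms are h(c ⋆ j ⋆ l, c ⋆ g(j) ⋆ g(l) ⋆ h(c ⋆ l, j ⋆ l, h(l, l, l)) ⋆ h(g(c), c ⋆ j, c ⋆ j) ⋆ j ⋆ l, c ⋆ g(j) ⋆ j ⋆ l) ⋆ l

Derivation:
Left:  h(j ⋆ c ⋆ l, l ⋆ c ⋆ ((h(g(c), c ⋆ (j ⋆ j), j ⋆ c) ⋆ g(j)) ⋆ j) ⋆ g(l) ⋆ h(l ⋆ l ⋆ c ⋆ c ⋆ l, l ⋆ j, h(l, l, l)), g(j) ⋆ l ⋆ j ⋆ c) ⋆ l
  Canonicalize subterm:  h(j ⋆ c ⋆ l, l ⋆ c ⋆ ((h(g(c), c ⋆ (j ⋆ j), j ⋆ c) ⋆ g(j)) ⋆ j) ⋆ g(l) ⋆ h(l ⋆ l ⋆ c ⋆ c ⋆ l, l ⋆ j, h(l, l, l)), g(j) ⋆ l ⋆ j ⋆ c)  →  h(c ⋆ j ⋆ l, c ⋆ g(j) ⋆ g(l) ⋆ h(c ⋆ l, j ⋆ l, h(l, l, l)) ⋆ h(g(c), c ⋆ j, c ⋆ j) ⋆ j ⋆ l, c ⋆ g(j) ⋆ j ⋆ l)
  Sort arguments:  h(c ⋆ j ⋆ l, c ⋆ g(j) ⋆ g(l) ⋆ h(c ⋆ l, j ⋆ l, h(l, l, l)) ⋆ h(g(c), c ⋆ j, c ⋆ j) ⋆ j ⋆ l, c ⋆ g(j) ⋆ j ⋆ l) ⋆ l
Right:  h(j ⋆ (c ⋆ l), g(j) ⋆ j ⋆ l ⋆ h(g(c), c ⋆ (j ⋆ j), c ⋆ (j ⋆ j)) ⋆ h(c ⋆ l ⋆ c ⋆ l, j ⋆ l, h(l, l, l)) ⋆ g(l) ⋆ c, c ⋆ l ⋆ g(j) ⋆ j) ⋆ l
  Inside:  h(j ⋆ (c ⋆ l), g(j) ⋆ j ⋆ l ⋆ h(g(c), c ⋆ (j ⋆ j), c ⋆ (j ⋆ j)) ⋆ h(c ⋆ l ⋆ c ⋆ l, j ⋆ l, h(l, l, l)) ⋆ g(l) ⋆ c, c ⋆ l ⋆ g(j) ⋆ j)  →  h(c ⋆ j ⋆ l, c ⋆ g(j) ⋆ g(l) ⋆ h(c ⋆ l, j ⋆ l, h(l, l, l)) ⋆ h(g(c), c ⋆ j, c ⋆ j) ⋆ j ⋆ l, c ⋆ g(j) ⋆ j ⋆ l)
  Sort arguments:  h(c ⋆ j ⋆ l, c ⋆ g(j) ⋆ g(l) ⋆ h(c ⋆ l, j ⋆ l, h(l, l, l)) ⋆ h(g(c), c ⋆ j, c ⋆ j) ⋆ j ⋆ l, c ⋆ g(j) ⋆ j ⋆ l) ⋆ l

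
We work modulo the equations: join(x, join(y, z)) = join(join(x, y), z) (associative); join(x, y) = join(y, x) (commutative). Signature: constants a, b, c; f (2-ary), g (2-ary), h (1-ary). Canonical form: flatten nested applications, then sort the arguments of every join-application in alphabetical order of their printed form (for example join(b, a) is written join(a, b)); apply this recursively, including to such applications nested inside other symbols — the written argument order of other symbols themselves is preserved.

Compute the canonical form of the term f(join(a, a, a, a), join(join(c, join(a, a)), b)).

Focus inside:  join(join(c, join(a, a)), b)
Un-nest:  join(c, a, a, b)
Order the arguments:  join(a, a, b, c)
Rebuild:  f(join(a, a, a, a), join(a, a, b, c))

Answer: f(join(a, a, a, a), join(a, a, b, c))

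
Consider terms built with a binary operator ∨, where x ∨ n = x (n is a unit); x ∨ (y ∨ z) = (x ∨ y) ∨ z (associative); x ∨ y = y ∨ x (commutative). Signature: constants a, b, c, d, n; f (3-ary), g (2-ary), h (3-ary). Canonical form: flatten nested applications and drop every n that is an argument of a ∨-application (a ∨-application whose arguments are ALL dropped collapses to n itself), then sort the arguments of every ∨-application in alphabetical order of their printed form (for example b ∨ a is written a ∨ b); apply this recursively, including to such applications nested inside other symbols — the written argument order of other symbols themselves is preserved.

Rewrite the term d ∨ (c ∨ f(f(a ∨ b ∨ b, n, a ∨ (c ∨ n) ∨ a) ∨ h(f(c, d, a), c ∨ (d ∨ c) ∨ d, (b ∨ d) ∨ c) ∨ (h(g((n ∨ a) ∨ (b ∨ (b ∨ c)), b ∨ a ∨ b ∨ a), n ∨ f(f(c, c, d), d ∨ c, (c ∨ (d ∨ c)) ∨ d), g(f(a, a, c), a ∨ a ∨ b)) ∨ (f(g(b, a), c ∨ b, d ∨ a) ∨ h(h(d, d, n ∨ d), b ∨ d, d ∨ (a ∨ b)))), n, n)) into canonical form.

Flatten:  d ∨ c ∨ f(f(a ∨ b ∨ b, n, a ∨ (c ∨ n) ∨ a) ∨ h(f(c, d, a), c ∨ (d ∨ c) ∨ d, (b ∨ d) ∨ c) ∨ (h(g((n ∨ a) ∨ (b ∨ (b ∨ c)), b ∨ a ∨ b ∨ a), n ∨ f(f(c, c, d), d ∨ c, (c ∨ (d ∨ c)) ∨ d), g(f(a, a, c), a ∨ a ∨ b)) ∨ (f(g(b, a), c ∨ b, d ∨ a) ∨ h(h(d, d, n ∨ d), b ∨ d, d ∨ (a ∨ b)))), n, n)
Simplify inside:  f(f(a ∨ b ∨ b, n, a ∨ (c ∨ n) ∨ a) ∨ h(f(c, d, a), c ∨ (d ∨ c) ∨ d, (b ∨ d) ∨ c) ∨ (h(g((n ∨ a) ∨ (b ∨ (b ∨ c)), b ∨ a ∨ b ∨ a), n ∨ f(f(c, c, d), d ∨ c, (c ∨ (d ∨ c)) ∨ d), g(f(a, a, c), a ∨ a ∨ b)) ∨ (f(g(b, a), c ∨ b, d ∨ a) ∨ h(h(d, d, n ∨ d), b ∨ d, d ∨ (a ∨ b)))), n, n)  →  f(f(a ∨ b ∨ b, n, a ∨ a ∨ c) ∨ f(g(b, a), b ∨ c, a ∨ d) ∨ h(f(c, d, a), c ∨ c ∨ d ∨ d, b ∨ c ∨ d) ∨ h(g(a ∨ b ∨ b ∨ c, a ∨ a ∨ b ∨ b), f(f(c, c, d), c ∨ d, c ∨ c ∨ d ∨ d), g(f(a, a, c), a ∨ a ∨ b)) ∨ h(h(d, d, d), b ∨ d, a ∨ b ∨ d), n, n)
Sort:  c ∨ d ∨ f(f(a ∨ b ∨ b, n, a ∨ a ∨ c) ∨ f(g(b, a), b ∨ c, a ∨ d) ∨ h(f(c, d, a), c ∨ c ∨ d ∨ d, b ∨ c ∨ d) ∨ h(g(a ∨ b ∨ b ∨ c, a ∨ a ∨ b ∨ b), f(f(c, c, d), c ∨ d, c ∨ c ∨ d ∨ d), g(f(a, a, c), a ∨ a ∨ b)) ∨ h(h(d, d, d), b ∨ d, a ∨ b ∨ d), n, n)

Answer: c ∨ d ∨ f(f(a ∨ b ∨ b, n, a ∨ a ∨ c) ∨ f(g(b, a), b ∨ c, a ∨ d) ∨ h(f(c, d, a), c ∨ c ∨ d ∨ d, b ∨ c ∨ d) ∨ h(g(a ∨ b ∨ b ∨ c, a ∨ a ∨ b ∨ b), f(f(c, c, d), c ∨ d, c ∨ c ∨ d ∨ d), g(f(a, a, c), a ∨ a ∨ b)) ∨ h(h(d, d, d), b ∨ d, a ∨ b ∨ d), n, n)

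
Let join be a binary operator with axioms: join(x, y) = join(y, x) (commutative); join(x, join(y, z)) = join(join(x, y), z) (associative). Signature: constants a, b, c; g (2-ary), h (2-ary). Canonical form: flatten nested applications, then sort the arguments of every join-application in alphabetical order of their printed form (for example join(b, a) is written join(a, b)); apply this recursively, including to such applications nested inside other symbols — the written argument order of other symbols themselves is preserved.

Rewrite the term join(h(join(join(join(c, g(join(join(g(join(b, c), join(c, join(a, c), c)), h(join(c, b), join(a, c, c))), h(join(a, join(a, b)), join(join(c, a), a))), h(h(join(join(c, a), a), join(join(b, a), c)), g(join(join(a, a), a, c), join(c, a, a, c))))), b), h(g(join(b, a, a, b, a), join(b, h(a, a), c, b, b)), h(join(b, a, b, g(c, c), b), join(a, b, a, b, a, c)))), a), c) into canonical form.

Answer: join(c, h(join(b, c, g(join(g(join(b, c), join(a, c, c, c)), h(join(a, a, b), join(a, a, c)), h(join(b, c), join(a, c, c))), h(h(join(a, a, c), join(a, b, c)), g(join(a, a, a, c), join(a, a, c, c)))), h(g(join(a, a, a, b, b), join(b, b, b, c, h(a, a))), h(join(a, b, b, b, g(c, c)), join(a, a, a, b, b, c)))), a))

Derivation:
Canonicalize subterm:  h(join(join(join(c, g(join(join(g(join(b, c), join(c, join(a, c), c)), h(join(c, b), join(a, c, c))), h(join(a, join(a, b)), join(join(c, a), a))), h(h(join(join(c, a), a), join(join(b, a), c)), g(join(join(a, a), a, c), join(c, a, a, c))))), b), h(g(join(b, a, a, b, a), join(b, h(a, a), c, b, b)), h(join(b, a, b, g(c, c), b), join(a, b, a, b, a, c)))), a)  →  h(join(b, c, g(join(g(join(b, c), join(a, c, c, c)), h(join(a, a, b), join(a, a, c)), h(join(b, c), join(a, c, c))), h(h(join(a, a, c), join(a, b, c)), g(join(a, a, a, c), join(a, a, c, c)))), h(g(join(a, a, a, b, b), join(b, b, b, c, h(a, a))), h(join(a, b, b, b, g(c, c)), join(a, a, a, b, b, c)))), a)
Sort arguments:  join(c, h(join(b, c, g(join(g(join(b, c), join(a, c, c, c)), h(join(a, a, b), join(a, a, c)), h(join(b, c), join(a, c, c))), h(h(join(a, a, c), join(a, b, c)), g(join(a, a, a, c), join(a, a, c, c)))), h(g(join(a, a, a, b, b), join(b, b, b, c, h(a, a))), h(join(a, b, b, b, g(c, c)), join(a, a, a, b, b, c)))), a))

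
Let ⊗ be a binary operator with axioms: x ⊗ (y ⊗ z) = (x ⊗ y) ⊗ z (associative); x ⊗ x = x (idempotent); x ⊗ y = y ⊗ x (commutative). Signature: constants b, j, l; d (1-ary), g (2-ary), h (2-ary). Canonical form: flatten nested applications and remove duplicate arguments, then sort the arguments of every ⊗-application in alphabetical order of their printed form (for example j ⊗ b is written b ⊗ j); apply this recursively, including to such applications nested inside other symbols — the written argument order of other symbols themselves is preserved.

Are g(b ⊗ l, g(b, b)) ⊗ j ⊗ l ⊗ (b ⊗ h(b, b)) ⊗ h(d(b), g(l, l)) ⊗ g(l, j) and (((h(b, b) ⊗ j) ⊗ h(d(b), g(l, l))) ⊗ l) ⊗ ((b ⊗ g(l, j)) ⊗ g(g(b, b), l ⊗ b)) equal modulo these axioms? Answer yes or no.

Left:  g(b ⊗ l, g(b, b)) ⊗ j ⊗ l ⊗ (b ⊗ h(b, b)) ⊗ h(d(b), g(l, l)) ⊗ g(l, j)
  Merge nested applications:  g(b ⊗ l, g(b, b)) ⊗ j ⊗ l ⊗ b ⊗ h(b, b) ⊗ h(d(b), g(l, l)) ⊗ g(l, j)
  Sort arguments:  b ⊗ g(b ⊗ l, g(b, b)) ⊗ g(l, j) ⊗ h(b, b) ⊗ h(d(b), g(l, l)) ⊗ j ⊗ l
Right:  (((h(b, b) ⊗ j) ⊗ h(d(b), g(l, l))) ⊗ l) ⊗ ((b ⊗ g(l, j)) ⊗ g(g(b, b), l ⊗ b))
  Flatten:  h(b, b) ⊗ j ⊗ h(d(b), g(l, l)) ⊗ l ⊗ b ⊗ g(l, j) ⊗ g(g(b, b), l ⊗ b)
  Simplify inside:  g(g(b, b), l ⊗ b)  →  g(g(b, b), b ⊗ l)
  Sort:  b ⊗ g(g(b, b), b ⊗ l) ⊗ g(l, j) ⊗ h(b, b) ⊗ h(d(b), g(l, l)) ⊗ j ⊗ l

Answer: no — b ⊗ g(b ⊗ l, g(b, b)) ⊗ g(l, j) ⊗ h(b, b) ⊗ h(d(b), g(l, l)) ⊗ j ⊗ l vs b ⊗ g(g(b, b), b ⊗ l) ⊗ g(l, j) ⊗ h(b, b) ⊗ h(d(b), g(l, l)) ⊗ j ⊗ l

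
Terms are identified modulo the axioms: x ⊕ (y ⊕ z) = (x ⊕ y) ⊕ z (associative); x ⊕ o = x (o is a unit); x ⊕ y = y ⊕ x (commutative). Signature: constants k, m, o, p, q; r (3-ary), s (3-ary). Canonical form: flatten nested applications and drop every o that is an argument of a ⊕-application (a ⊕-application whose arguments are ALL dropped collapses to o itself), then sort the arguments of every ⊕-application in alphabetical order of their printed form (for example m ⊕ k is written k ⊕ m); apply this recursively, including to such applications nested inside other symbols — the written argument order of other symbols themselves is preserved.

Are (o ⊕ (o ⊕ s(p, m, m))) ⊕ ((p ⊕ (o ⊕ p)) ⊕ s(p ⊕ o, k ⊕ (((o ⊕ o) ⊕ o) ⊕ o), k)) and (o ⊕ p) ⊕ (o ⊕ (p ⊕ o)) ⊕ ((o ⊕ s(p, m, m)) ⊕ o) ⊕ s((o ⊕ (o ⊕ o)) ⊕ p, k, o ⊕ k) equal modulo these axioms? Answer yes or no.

Answer: yes — both canonical forms are p ⊕ p ⊕ s(p, k, k) ⊕ s(p, m, m)

Derivation:
Left:  (o ⊕ (o ⊕ s(p, m, m))) ⊕ ((p ⊕ (o ⊕ p)) ⊕ s(p ⊕ o, k ⊕ (((o ⊕ o) ⊕ o) ⊕ o), k))
  Flatten:  o ⊕ o ⊕ s(p, m, m) ⊕ p ⊕ o ⊕ p ⊕ s(p ⊕ o, k ⊕ (((o ⊕ o) ⊕ o) ⊕ o), k)
  Canonicalize subterm:  s(p ⊕ o, k ⊕ (((o ⊕ o) ⊕ o) ⊕ o), k)  →  s(p, k, k)
  Drop the unit:  drop o (×3)
  Sort arguments:  p ⊕ p ⊕ s(p, k, k) ⊕ s(p, m, m)
Right:  (o ⊕ p) ⊕ (o ⊕ (p ⊕ o)) ⊕ ((o ⊕ s(p, m, m)) ⊕ o) ⊕ s((o ⊕ (o ⊕ o)) ⊕ p, k, o ⊕ k)
  Merge nested applications:  o ⊕ p ⊕ o ⊕ p ⊕ o ⊕ o ⊕ s(p, m, m) ⊕ o ⊕ s((o ⊕ (o ⊕ o)) ⊕ p, k, o ⊕ k)
  Simplify inside:  s((o ⊕ (o ⊕ o)) ⊕ p, k, o ⊕ k)  →  s(p, k, k)
  Drop the unit:  drop o (×5)
  Order the arguments:  p ⊕ p ⊕ s(p, k, k) ⊕ s(p, m, m)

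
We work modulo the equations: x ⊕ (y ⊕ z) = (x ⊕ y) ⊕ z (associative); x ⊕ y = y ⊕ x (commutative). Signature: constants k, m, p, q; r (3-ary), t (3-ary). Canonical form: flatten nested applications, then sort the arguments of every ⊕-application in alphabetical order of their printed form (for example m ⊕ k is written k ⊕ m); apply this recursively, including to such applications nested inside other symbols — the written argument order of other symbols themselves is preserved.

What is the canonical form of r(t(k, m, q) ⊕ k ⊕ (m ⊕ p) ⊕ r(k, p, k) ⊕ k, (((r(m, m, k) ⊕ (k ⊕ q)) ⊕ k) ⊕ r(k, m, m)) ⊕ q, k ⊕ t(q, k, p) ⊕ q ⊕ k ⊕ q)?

Focus inside:  (((r(m, m, k) ⊕ (k ⊕ q)) ⊕ k) ⊕ r(k, m, m)) ⊕ q
Un-nest:  r(m, m, k) ⊕ k ⊕ q ⊕ k ⊕ r(k, m, m) ⊕ q
Sort:  k ⊕ k ⊕ q ⊕ q ⊕ r(k, m, m) ⊕ r(m, m, k)
Reassemble:  r(k ⊕ k ⊕ m ⊕ p ⊕ r(k, p, k) ⊕ t(k, m, q), k ⊕ k ⊕ q ⊕ q ⊕ r(k, m, m) ⊕ r(m, m, k), k ⊕ k ⊕ q ⊕ q ⊕ t(q, k, p))

Answer: r(k ⊕ k ⊕ m ⊕ p ⊕ r(k, p, k) ⊕ t(k, m, q), k ⊕ k ⊕ q ⊕ q ⊕ r(k, m, m) ⊕ r(m, m, k), k ⊕ k ⊕ q ⊕ q ⊕ t(q, k, p))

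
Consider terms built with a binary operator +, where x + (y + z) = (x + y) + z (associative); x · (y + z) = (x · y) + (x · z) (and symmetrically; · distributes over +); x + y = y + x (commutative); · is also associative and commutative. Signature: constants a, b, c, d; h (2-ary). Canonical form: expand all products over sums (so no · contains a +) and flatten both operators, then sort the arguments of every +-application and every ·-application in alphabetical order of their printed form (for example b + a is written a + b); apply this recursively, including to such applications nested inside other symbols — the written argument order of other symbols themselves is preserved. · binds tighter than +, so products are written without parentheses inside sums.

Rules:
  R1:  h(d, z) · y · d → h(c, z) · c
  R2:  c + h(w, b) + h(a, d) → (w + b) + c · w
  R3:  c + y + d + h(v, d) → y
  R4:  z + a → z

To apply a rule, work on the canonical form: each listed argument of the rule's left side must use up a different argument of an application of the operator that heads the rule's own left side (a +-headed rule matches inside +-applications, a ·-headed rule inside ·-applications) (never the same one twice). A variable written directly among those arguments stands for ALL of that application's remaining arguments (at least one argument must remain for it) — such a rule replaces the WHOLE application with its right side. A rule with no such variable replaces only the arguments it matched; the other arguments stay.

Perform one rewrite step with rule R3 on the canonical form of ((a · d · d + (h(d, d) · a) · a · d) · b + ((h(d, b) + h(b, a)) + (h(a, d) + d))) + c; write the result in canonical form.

Answer: a · a · b · d · h(d, d) + a · b · d · d + h(b, a) + h(d, b)

Derivation:
Canonical form:  a · a · b · d · h(d, d) + a · b · d · d + c + d + h(a, d) + h(b, a) + h(d, b)
Apply R3:  consuming c, d, h(a, d);  v := a, y := a · a · b · d · h(d, d) + a · b · d · d + h(b, a) + h(d, b)
Every leftover argument binds to the variable; the entire application is replaced.
New term:  a · a · b · d · h(d, d) + a · b · d · d + h(b, a) + h(d, b)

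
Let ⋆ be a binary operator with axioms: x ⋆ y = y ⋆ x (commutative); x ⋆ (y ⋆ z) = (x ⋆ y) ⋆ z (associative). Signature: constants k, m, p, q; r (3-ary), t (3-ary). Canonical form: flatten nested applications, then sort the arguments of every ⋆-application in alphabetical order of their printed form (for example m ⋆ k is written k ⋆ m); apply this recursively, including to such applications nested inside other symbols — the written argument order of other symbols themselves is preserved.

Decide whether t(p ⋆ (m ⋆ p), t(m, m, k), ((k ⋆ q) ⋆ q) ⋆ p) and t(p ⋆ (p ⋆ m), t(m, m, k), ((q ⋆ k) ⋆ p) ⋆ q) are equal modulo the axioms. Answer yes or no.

Left:  t(p ⋆ (m ⋆ p), t(m, m, k), ((k ⋆ q) ⋆ q) ⋆ p)
  Work inside:  ((k ⋆ q) ⋆ q) ⋆ p
  Un-nest:  k ⋆ q ⋆ q ⋆ p
  Sort:  k ⋆ p ⋆ q ⋆ q
  Put back:  t(m ⋆ p ⋆ p, t(m, m, k), k ⋆ p ⋆ q ⋆ q)
Right:  t(p ⋆ (p ⋆ m), t(m, m, k), ((q ⋆ k) ⋆ p) ⋆ q)
  Work inside:  ((q ⋆ k) ⋆ p) ⋆ q
  Merge nested applications:  q ⋆ k ⋆ p ⋆ q
  Order the arguments:  k ⋆ p ⋆ q ⋆ q
  Rebuild:  t(m ⋆ p ⋆ p, t(m, m, k), k ⋆ p ⋆ q ⋆ q)

Answer: yes — both canonical forms are t(m ⋆ p ⋆ p, t(m, m, k), k ⋆ p ⋆ q ⋆ q)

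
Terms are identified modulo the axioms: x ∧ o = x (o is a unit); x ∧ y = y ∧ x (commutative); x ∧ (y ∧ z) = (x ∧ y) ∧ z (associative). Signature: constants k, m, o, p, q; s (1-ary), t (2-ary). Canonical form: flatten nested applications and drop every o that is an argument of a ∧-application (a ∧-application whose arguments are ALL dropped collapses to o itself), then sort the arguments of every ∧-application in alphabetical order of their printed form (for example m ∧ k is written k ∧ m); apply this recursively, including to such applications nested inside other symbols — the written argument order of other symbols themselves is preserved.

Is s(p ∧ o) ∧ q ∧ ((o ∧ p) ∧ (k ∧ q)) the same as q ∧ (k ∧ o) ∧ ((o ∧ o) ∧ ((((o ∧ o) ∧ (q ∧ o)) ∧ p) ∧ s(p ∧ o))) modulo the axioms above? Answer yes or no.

Answer: yes — both canonical forms are k ∧ p ∧ q ∧ q ∧ s(p)

Derivation:
Left:  s(p ∧ o) ∧ q ∧ ((o ∧ p) ∧ (k ∧ q))
  Un-nest:  s(p ∧ o) ∧ q ∧ o ∧ p ∧ k ∧ q
  Simplify inside:  s(p ∧ o)  →  s(p)
  Units out:  drop o
  Sort arguments:  k ∧ p ∧ q ∧ q ∧ s(p)
Right:  q ∧ (k ∧ o) ∧ ((o ∧ o) ∧ ((((o ∧ o) ∧ (q ∧ o)) ∧ p) ∧ s(p ∧ o)))
  Merge nested applications:  q ∧ k ∧ o ∧ o ∧ o ∧ o ∧ o ∧ q ∧ o ∧ p ∧ s(p ∧ o)
  Inside:  s(p ∧ o)  →  s(p)
  Unit:  drop o (×6)
  Sort arguments:  k ∧ p ∧ q ∧ q ∧ s(p)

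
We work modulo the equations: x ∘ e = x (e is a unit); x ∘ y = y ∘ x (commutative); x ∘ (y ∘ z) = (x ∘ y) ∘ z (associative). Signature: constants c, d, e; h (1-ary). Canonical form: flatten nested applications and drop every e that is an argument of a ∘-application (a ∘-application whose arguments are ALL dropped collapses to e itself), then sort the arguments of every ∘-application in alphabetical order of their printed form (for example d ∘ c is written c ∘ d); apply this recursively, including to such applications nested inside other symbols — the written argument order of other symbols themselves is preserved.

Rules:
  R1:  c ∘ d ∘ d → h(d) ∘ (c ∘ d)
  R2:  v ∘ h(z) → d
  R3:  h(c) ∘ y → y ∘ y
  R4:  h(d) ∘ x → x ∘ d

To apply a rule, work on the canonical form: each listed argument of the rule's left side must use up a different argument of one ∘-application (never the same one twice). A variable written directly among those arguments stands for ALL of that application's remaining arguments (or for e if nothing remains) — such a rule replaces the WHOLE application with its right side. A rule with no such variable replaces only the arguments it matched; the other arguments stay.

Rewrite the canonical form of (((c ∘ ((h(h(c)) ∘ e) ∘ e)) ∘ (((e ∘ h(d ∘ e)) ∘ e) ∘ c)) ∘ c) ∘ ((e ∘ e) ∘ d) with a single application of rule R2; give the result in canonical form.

Canonical form:  c ∘ c ∘ c ∘ d ∘ h(d) ∘ h(h(c))
Apply R2:  consuming h(d);  v := c ∘ c ∘ c ∘ d ∘ h(h(c)), z := d
The extension variable absorbs all remaining arguments, so the whole application is rewritten.
New term:  d

Answer: d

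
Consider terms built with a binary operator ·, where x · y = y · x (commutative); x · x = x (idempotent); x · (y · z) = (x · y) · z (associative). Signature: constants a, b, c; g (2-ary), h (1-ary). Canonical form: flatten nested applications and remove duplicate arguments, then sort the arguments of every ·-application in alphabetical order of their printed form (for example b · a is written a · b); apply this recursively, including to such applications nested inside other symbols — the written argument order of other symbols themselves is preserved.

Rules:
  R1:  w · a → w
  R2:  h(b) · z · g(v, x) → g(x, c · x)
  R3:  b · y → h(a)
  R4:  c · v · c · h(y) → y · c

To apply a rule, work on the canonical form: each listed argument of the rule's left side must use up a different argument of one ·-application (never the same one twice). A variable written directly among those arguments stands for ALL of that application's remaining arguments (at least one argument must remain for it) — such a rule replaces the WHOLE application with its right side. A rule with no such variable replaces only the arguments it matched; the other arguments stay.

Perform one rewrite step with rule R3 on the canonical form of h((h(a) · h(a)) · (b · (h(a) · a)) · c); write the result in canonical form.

Canonical form:  h(a · b · c · h(a))
R3 matches:  uses b;  y := a · c · h(a)
The extension variable absorbs all remaining arguments, so the whole application is rewritten.
New term:  h(h(a))

Answer: h(h(a))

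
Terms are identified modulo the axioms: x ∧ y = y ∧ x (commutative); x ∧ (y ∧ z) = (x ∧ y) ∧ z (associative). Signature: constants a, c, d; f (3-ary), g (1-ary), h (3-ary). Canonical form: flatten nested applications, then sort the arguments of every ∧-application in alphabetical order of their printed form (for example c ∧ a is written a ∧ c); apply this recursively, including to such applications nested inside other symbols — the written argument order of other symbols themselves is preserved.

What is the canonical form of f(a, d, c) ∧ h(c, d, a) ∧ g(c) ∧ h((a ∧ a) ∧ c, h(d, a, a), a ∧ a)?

Canonicalize subterm:  h((a ∧ a) ∧ c, h(d, a, a), a ∧ a)  →  h(a ∧ a ∧ c, h(d, a, a), a ∧ a)
Sort arguments:  f(a, d, c) ∧ g(c) ∧ h(a ∧ a ∧ c, h(d, a, a), a ∧ a) ∧ h(c, d, a)

Answer: f(a, d, c) ∧ g(c) ∧ h(a ∧ a ∧ c, h(d, a, a), a ∧ a) ∧ h(c, d, a)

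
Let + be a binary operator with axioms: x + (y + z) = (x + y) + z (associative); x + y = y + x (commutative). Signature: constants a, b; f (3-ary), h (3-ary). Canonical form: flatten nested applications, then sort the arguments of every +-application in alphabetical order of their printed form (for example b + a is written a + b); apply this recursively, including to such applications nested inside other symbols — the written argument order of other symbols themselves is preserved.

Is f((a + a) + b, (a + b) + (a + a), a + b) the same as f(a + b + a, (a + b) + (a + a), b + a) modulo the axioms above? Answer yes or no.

Left:  f((a + a) + b, (a + b) + (a + a), a + b)
  Descend into:  (a + b) + (a + a)
  Un-nest:  a + b + a + a
  Order the arguments:  a + a + a + b
  Rebuild:  f(a + a + b, a + a + a + b, a + b)
Right:  f(a + b + a, (a + b) + (a + a), b + a)
  Work inside:  (a + b) + (a + a)
  Flatten:  a + b + a + a
  Order the arguments:  a + a + a + b
  Reassemble:  f(a + a + b, a + a + a + b, a + b)

Answer: yes — both canonical forms are f(a + a + b, a + a + a + b, a + b)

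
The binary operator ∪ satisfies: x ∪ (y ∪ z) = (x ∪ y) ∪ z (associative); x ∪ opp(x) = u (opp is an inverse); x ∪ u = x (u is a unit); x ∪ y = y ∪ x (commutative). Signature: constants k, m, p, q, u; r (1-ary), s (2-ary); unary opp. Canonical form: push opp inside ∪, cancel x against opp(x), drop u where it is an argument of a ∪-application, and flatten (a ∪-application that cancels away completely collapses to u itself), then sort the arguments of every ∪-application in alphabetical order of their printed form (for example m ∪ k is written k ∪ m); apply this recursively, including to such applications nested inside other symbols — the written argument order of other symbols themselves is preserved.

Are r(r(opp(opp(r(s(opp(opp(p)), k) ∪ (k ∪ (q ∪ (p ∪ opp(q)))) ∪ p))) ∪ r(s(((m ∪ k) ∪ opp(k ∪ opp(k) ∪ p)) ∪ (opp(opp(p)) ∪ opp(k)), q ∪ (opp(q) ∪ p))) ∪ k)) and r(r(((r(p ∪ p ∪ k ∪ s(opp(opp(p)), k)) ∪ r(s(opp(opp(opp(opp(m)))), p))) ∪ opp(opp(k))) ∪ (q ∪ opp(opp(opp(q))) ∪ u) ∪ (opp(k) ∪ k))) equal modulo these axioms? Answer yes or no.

Answer: yes — both canonical forms are r(r(k ∪ r(k ∪ p ∪ p ∪ s(p, k)) ∪ r(s(m, p))))

Derivation:
Left:  r(r(opp(opp(r(s(opp(opp(p)), k) ∪ (k ∪ (q ∪ (p ∪ opp(q)))) ∪ p))) ∪ r(s(((m ∪ k) ∪ opp(k ∪ opp(k) ∪ p)) ∪ (opp(opp(p)) ∪ opp(k)), q ∪ (opp(q) ∪ p))) ∪ k))
  Work inside:  opp(opp(r(s(opp(opp(p)), k) ∪ (k ∪ (q ∪ (p ∪ opp(q)))) ∪ p))) ∪ r(s(((m ∪ k) ∪ opp(k ∪ opp(k) ∪ p)) ∪ (opp(opp(p)) ∪ opp(k)), q ∪ (opp(q) ∪ p))) ∪ k
  Push opp inside:  distribute opp over ∪ and collapse double opp
  Collect:  r(k ∪ p ∪ p ∪ s(p, k)) ∪ r(s(m, p)) ∪ k
  Sort arguments:  k ∪ r(k ∪ p ∪ p ∪ s(p, k)) ∪ r(s(m, p))
  Reassemble:  r(r(k ∪ r(k ∪ p ∪ p ∪ s(p, k)) ∪ r(s(m, p))))
Right:  r(r(((r(p ∪ p ∪ k ∪ s(opp(opp(p)), k)) ∪ r(s(opp(opp(opp(opp(m)))), p))) ∪ opp(opp(k))) ∪ (q ∪ opp(opp(opp(q))) ∪ u) ∪ (opp(k) ∪ k)))
  Focus inside:  ((r(p ∪ p ∪ k ∪ s(opp(opp(p)), k)) ∪ r(s(opp(opp(opp(opp(m)))), p))) ∪ opp(opp(k))) ∪ (q ∪ opp(opp(opp(q))) ∪ u) ∪ (opp(k) ∪ k)
  Push opp inside:  distribute opp over ∪ and collapse double opp
  Inverses cancel:  q cancels
  Collect:  r(k ∪ p ∪ p ∪ s(p, k)) ∪ r(s(m, p)) ∪ k
  Sort:  k ∪ r(k ∪ p ∪ p ∪ s(p, k)) ∪ r(s(m, p))
  Put back:  r(r(k ∪ r(k ∪ p ∪ p ∪ s(p, k)) ∪ r(s(m, p))))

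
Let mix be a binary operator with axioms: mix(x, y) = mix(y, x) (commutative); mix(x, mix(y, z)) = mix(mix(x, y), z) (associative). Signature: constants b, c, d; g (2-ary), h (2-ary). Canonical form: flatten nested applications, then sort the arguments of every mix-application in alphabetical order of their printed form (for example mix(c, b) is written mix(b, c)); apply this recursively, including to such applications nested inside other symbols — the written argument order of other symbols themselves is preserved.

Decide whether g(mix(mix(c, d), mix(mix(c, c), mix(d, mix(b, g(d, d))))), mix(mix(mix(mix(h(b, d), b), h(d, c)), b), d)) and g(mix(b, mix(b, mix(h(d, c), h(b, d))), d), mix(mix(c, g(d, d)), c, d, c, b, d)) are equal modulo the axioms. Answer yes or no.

Left:  g(mix(mix(c, d), mix(mix(c, c), mix(d, mix(b, g(d, d))))), mix(mix(mix(mix(h(b, d), b), h(d, c)), b), d))
  Focus inside:  mix(mix(c, d), mix(mix(c, c), mix(d, mix(b, g(d, d)))))
  Un-nest:  mix(c, d, c, c, d, b, g(d, d))
  Sort:  mix(b, c, c, c, d, d, g(d, d))
  Rebuild:  g(mix(b, c, c, c, d, d, g(d, d)), mix(b, b, d, h(b, d), h(d, c)))
Right:  g(mix(b, mix(b, mix(h(d, c), h(b, d))), d), mix(mix(c, g(d, d)), c, d, c, b, d))
  Focus inside:  mix(b, mix(b, mix(h(d, c), h(b, d))), d)
  Flatten:  mix(b, b, h(d, c), h(b, d), d)
  Sort arguments:  mix(b, b, d, h(b, d), h(d, c))
  Reassemble:  g(mix(b, b, d, h(b, d), h(d, c)), mix(b, c, c, c, d, d, g(d, d)))

Answer: no — g(mix(b, c, c, c, d, d, g(d, d)), mix(b, b, d, h(b, d), h(d, c))) vs g(mix(b, b, d, h(b, d), h(d, c)), mix(b, c, c, c, d, d, g(d, d)))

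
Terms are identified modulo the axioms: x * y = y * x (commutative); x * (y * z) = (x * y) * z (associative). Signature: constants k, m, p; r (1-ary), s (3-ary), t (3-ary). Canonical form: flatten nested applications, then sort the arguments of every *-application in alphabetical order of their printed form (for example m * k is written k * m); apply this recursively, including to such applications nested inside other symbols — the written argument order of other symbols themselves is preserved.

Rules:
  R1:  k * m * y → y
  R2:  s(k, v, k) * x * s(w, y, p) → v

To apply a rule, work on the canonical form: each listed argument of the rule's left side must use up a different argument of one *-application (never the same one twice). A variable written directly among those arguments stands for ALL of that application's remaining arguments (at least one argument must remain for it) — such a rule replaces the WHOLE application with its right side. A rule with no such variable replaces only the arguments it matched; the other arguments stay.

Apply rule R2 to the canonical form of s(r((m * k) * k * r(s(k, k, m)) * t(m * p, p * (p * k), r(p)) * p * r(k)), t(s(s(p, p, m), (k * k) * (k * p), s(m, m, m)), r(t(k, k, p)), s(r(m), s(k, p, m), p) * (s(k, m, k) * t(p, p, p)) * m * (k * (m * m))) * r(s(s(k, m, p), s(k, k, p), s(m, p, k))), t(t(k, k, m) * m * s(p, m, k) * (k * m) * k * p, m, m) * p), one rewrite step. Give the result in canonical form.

Canonical form:  s(r(k * k * m * p * r(k) * r(s(k, k, m)) * t(m * p, k * p * p, r(p))), r(s(s(k, m, p), s(k, k, p), s(m, p, k))) * t(s(s(p, p, m), k * k * k * p, s(m, m, m)), r(t(k, k, p)), k * m * m * m * s(k, m, k) * s(r(m), s(k, p, m), p) * t(p, p, p)), p * t(k * k * m * m * p * s(p, m, k) * t(k, k, m), m, m))
Match R2:  consume s(k, m, k), s(r(m), s(k, p, m), p);  v := m, w := r(m), x := k * m * m * m * t(p, p, p), y := s(k, p, m)
The variable takes the whole remainder — replace the entire application.
Result:  s(r(k * k * m * p * r(k) * r(s(k, k, m)) * t(m * p, k * p * p, r(p))), r(s(s(k, m, p), s(k, k, p), s(m, p, k))) * t(s(s(p, p, m), k * k * k * p, s(m, m, m)), r(t(k, k, p)), m), p * t(k * k * m * m * p * s(p, m, k) * t(k, k, m), m, m))

Answer: s(r(k * k * m * p * r(k) * r(s(k, k, m)) * t(m * p, k * p * p, r(p))), r(s(s(k, m, p), s(k, k, p), s(m, p, k))) * t(s(s(p, p, m), k * k * k * p, s(m, m, m)), r(t(k, k, p)), m), p * t(k * k * m * m * p * s(p, m, k) * t(k, k, m), m, m))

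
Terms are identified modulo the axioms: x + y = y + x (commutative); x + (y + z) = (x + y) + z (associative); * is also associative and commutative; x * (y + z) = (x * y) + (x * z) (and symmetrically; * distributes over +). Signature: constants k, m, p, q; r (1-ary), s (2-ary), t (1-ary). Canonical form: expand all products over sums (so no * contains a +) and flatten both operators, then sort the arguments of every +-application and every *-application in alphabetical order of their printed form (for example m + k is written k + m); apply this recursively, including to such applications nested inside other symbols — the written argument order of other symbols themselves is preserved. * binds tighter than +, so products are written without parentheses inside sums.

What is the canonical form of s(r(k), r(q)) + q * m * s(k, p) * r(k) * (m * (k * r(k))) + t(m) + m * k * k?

Answer: k * k * m + k * m * m * q * r(k) * r(k) * s(k, p) + s(r(k), r(q)) + t(m)

Derivation:
Flatten:  s(r(k), r(q)) + k * m * m * q * r(k) * r(k) * s(k, p) + t(m) + k * k * m
Sort:  k * k * m + k * m * m * q * r(k) * r(k) * s(k, p) + s(r(k), r(q)) + t(m)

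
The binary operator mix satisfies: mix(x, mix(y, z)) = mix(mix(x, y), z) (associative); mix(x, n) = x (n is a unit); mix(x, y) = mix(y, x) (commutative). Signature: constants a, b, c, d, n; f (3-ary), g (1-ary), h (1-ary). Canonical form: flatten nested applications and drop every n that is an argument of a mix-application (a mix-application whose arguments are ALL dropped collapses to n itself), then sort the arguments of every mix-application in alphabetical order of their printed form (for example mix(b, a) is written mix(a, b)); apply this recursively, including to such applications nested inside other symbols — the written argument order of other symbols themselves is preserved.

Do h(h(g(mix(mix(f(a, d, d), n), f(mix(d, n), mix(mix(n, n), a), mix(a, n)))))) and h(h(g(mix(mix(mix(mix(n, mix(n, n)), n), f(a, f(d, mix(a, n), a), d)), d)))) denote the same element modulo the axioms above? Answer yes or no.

Answer: no — h(h(g(mix(f(a, d, d), f(d, a, a))))) vs h(h(g(mix(d, f(a, f(d, a, a), d)))))

Derivation:
Left:  h(h(g(mix(mix(f(a, d, d), n), f(mix(d, n), mix(mix(n, n), a), mix(a, n))))))
  Work inside:  mix(mix(f(a, d, d), n), f(mix(d, n), mix(mix(n, n), a), mix(a, n)))
  Flatten:  mix(f(a, d, d), n, f(mix(d, n), mix(mix(n, n), a), mix(a, n)))
  Inside:  f(mix(d, n), mix(mix(n, n), a), mix(a, n))  →  f(d, a, a)
  Units out:  drop n
  Sort:  mix(f(a, d, d), f(d, a, a))
  Reassemble:  h(h(g(mix(f(a, d, d), f(d, a, a)))))
Right:  h(h(g(mix(mix(mix(mix(n, mix(n, n)), n), f(a, f(d, mix(a, n), a), d)), d))))
  Descend into:  mix(mix(mix(mix(n, mix(n, n)), n), f(a, f(d, mix(a, n), a), d)), d)
  Un-nest:  mix(n, n, n, n, f(a, f(d, mix(a, n), a), d), d)
  Simplify inside:  f(a, f(d, mix(a, n), a), d)  →  f(a, f(d, a, a), d)
  Units out:  drop n (×4)
  Order the arguments:  mix(d, f(a, f(d, a, a), d))
  Reassemble:  h(h(g(mix(d, f(a, f(d, a, a), d)))))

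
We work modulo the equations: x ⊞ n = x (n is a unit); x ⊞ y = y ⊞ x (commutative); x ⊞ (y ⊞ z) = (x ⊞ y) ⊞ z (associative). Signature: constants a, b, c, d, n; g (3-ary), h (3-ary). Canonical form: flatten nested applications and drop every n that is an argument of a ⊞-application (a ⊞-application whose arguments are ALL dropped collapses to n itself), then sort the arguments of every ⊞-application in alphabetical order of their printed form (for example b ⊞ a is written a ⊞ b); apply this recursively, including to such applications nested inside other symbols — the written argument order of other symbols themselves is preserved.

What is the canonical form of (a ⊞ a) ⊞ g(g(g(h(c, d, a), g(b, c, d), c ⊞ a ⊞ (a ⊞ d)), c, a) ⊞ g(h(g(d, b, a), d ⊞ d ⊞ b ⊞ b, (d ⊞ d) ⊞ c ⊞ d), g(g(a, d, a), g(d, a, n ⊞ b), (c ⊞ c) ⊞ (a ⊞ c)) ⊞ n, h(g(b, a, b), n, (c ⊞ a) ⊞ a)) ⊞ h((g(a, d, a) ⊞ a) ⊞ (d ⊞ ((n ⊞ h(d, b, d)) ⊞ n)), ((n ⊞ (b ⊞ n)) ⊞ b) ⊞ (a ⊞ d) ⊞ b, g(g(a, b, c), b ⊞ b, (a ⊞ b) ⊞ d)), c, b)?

Answer: a ⊞ a ⊞ g(g(g(h(c, d, a), g(b, c, d), a ⊞ a ⊞ c ⊞ d), c, a) ⊞ g(h(g(d, b, a), b ⊞ b ⊞ d ⊞ d, c ⊞ d ⊞ d ⊞ d), g(g(a, d, a), g(d, a, b), a ⊞ c ⊞ c ⊞ c), h(g(b, a, b), n, a ⊞ a ⊞ c)) ⊞ h(a ⊞ d ⊞ g(a, d, a) ⊞ h(d, b, d), a ⊞ b ⊞ b ⊞ b ⊞ d, g(g(a, b, c), b ⊞ b, a ⊞ b ⊞ d)), c, b)

Derivation:
Flatten:  a ⊞ a ⊞ g(g(g(h(c, d, a), g(b, c, d), c ⊞ a ⊞ (a ⊞ d)), c, a) ⊞ g(h(g(d, b, a), d ⊞ d ⊞ b ⊞ b, (d ⊞ d) ⊞ c ⊞ d), g(g(a, d, a), g(d, a, n ⊞ b), (c ⊞ c) ⊞ (a ⊞ c)) ⊞ n, h(g(b, a, b), n, (c ⊞ a) ⊞ a)) ⊞ h((g(a, d, a) ⊞ a) ⊞ (d ⊞ ((n ⊞ h(d, b, d)) ⊞ n)), ((n ⊞ (b ⊞ n)) ⊞ b) ⊞ (a ⊞ d) ⊞ b, g(g(a, b, c), b ⊞ b, (a ⊞ b) ⊞ d)), c, b)
Inside:  g(g(g(h(c, d, a), g(b, c, d), c ⊞ a ⊞ (a ⊞ d)), c, a) ⊞ g(h(g(d, b, a), d ⊞ d ⊞ b ⊞ b, (d ⊞ d) ⊞ c ⊞ d), g(g(a, d, a), g(d, a, n ⊞ b), (c ⊞ c) ⊞ (a ⊞ c)) ⊞ n, h(g(b, a, b), n, (c ⊞ a) ⊞ a)) ⊞ h((g(a, d, a) ⊞ a) ⊞ (d ⊞ ((n ⊞ h(d, b, d)) ⊞ n)), ((n ⊞ (b ⊞ n)) ⊞ b) ⊞ (a ⊞ d) ⊞ b, g(g(a, b, c), b ⊞ b, (a ⊞ b) ⊞ d)), c, b)  →  g(g(g(h(c, d, a), g(b, c, d), a ⊞ a ⊞ c ⊞ d), c, a) ⊞ g(h(g(d, b, a), b ⊞ b ⊞ d ⊞ d, c ⊞ d ⊞ d ⊞ d), g(g(a, d, a), g(d, a, b), a ⊞ c ⊞ c ⊞ c), h(g(b, a, b), n, a ⊞ a ⊞ c)) ⊞ h(a ⊞ d ⊞ g(a, d, a) ⊞ h(d, b, d), a ⊞ b ⊞ b ⊞ b ⊞ d, g(g(a, b, c), b ⊞ b, a ⊞ b ⊞ d)), c, b)
Order the arguments:  a ⊞ a ⊞ g(g(g(h(c, d, a), g(b, c, d), a ⊞ a ⊞ c ⊞ d), c, a) ⊞ g(h(g(d, b, a), b ⊞ b ⊞ d ⊞ d, c ⊞ d ⊞ d ⊞ d), g(g(a, d, a), g(d, a, b), a ⊞ c ⊞ c ⊞ c), h(g(b, a, b), n, a ⊞ a ⊞ c)) ⊞ h(a ⊞ d ⊞ g(a, d, a) ⊞ h(d, b, d), a ⊞ b ⊞ b ⊞ b ⊞ d, g(g(a, b, c), b ⊞ b, a ⊞ b ⊞ d)), c, b)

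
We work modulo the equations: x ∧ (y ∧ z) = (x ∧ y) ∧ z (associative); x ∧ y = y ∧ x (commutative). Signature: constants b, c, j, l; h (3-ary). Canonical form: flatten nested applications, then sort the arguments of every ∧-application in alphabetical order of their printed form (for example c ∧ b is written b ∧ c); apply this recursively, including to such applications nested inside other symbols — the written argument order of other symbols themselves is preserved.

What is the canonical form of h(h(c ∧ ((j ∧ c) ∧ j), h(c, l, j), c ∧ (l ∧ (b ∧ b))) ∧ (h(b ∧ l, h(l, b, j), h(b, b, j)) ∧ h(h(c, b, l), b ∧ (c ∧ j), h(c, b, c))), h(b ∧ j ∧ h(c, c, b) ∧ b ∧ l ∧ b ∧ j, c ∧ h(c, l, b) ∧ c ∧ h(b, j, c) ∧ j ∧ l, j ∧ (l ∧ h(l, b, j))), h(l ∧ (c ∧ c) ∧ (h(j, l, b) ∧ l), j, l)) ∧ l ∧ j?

Simplify inside:  h(h(c ∧ ((j ∧ c) ∧ j), h(c, l, j), c ∧ (l ∧ (b ∧ b))) ∧ (h(b ∧ l, h(l, b, j), h(b, b, j)) ∧ h(h(c, b, l), b ∧ (c ∧ j), h(c, b, c))), h(b ∧ j ∧ h(c, c, b) ∧ b ∧ l ∧ b ∧ j, c ∧ h(c, l, b) ∧ c ∧ h(b, j, c) ∧ j ∧ l, j ∧ (l ∧ h(l, b, j))), h(l ∧ (c ∧ c) ∧ (h(j, l, b) ∧ l), j, l))  →  h(h(b ∧ l, h(l, b, j), h(b, b, j)) ∧ h(c ∧ c ∧ j ∧ j, h(c, l, j), b ∧ b ∧ c ∧ l) ∧ h(h(c, b, l), b ∧ c ∧ j, h(c, b, c)), h(b ∧ b ∧ b ∧ h(c, c, b) ∧ j ∧ j ∧ l, c ∧ c ∧ h(b, j, c) ∧ h(c, l, b) ∧ j ∧ l, h(l, b, j) ∧ j ∧ l), h(c ∧ c ∧ h(j, l, b) ∧ l ∧ l, j, l))
Order the arguments:  h(h(b ∧ l, h(l, b, j), h(b, b, j)) ∧ h(c ∧ c ∧ j ∧ j, h(c, l, j), b ∧ b ∧ c ∧ l) ∧ h(h(c, b, l), b ∧ c ∧ j, h(c, b, c)), h(b ∧ b ∧ b ∧ h(c, c, b) ∧ j ∧ j ∧ l, c ∧ c ∧ h(b, j, c) ∧ h(c, l, b) ∧ j ∧ l, h(l, b, j) ∧ j ∧ l), h(c ∧ c ∧ h(j, l, b) ∧ l ∧ l, j, l)) ∧ j ∧ l

Answer: h(h(b ∧ l, h(l, b, j), h(b, b, j)) ∧ h(c ∧ c ∧ j ∧ j, h(c, l, j), b ∧ b ∧ c ∧ l) ∧ h(h(c, b, l), b ∧ c ∧ j, h(c, b, c)), h(b ∧ b ∧ b ∧ h(c, c, b) ∧ j ∧ j ∧ l, c ∧ c ∧ h(b, j, c) ∧ h(c, l, b) ∧ j ∧ l, h(l, b, j) ∧ j ∧ l), h(c ∧ c ∧ h(j, l, b) ∧ l ∧ l, j, l)) ∧ j ∧ l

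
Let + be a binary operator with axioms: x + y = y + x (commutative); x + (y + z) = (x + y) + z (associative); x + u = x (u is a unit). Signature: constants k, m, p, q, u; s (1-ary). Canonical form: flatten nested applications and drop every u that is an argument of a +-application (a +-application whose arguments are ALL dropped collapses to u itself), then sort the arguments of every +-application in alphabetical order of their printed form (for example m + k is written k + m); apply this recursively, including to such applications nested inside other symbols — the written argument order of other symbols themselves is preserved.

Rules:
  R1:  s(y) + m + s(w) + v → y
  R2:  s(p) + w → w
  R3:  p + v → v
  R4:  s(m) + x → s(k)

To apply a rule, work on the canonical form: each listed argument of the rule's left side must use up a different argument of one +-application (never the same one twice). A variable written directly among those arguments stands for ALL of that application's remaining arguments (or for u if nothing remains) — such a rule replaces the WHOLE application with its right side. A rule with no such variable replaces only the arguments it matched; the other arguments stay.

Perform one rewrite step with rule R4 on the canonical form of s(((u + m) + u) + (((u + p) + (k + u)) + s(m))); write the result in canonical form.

Answer: s(s(k))

Derivation:
Canonical form:  s(k + m + p + s(m))
Apply R4:  consuming s(m);  x := k + m + p
The extension variable absorbs all remaining arguments, so the whole application is rewritten.
Giving:  s(s(k))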